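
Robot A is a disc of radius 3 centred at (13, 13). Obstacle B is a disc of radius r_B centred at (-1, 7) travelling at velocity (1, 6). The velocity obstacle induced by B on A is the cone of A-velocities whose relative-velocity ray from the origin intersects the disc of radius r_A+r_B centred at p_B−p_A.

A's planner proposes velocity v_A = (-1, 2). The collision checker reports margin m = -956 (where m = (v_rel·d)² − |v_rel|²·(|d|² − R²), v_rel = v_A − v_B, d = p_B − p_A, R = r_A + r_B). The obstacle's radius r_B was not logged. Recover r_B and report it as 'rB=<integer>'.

m = -956
d = (-14, -6);  v_rel = (-2, -4),  |v_rel|² = 20
v_rel×d = (-2)·(-6) − (-4)·(-14) = -44
since m = R²·20 − (-44)²:  R² = (1936 + -956) / 20 = 49
R = √49 = 7  ⇒  r_B = 7 − 3 = 4

rB=4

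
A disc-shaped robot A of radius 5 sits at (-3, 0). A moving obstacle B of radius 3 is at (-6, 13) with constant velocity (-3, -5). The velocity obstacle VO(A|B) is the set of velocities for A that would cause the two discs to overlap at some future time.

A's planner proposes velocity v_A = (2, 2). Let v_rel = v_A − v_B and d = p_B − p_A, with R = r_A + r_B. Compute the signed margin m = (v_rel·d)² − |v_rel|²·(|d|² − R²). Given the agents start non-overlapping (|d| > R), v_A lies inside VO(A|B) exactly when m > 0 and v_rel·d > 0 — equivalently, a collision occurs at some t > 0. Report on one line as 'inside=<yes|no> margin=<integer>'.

d = (-3, 13),  |d|² = 178;  R = 5+3 = 8,  c = 178−8² = 114
v_rel = (5, 7),  |v_rel|² = 74;  v_rel·d = (5)·(-3) + (7)·(13) = 76
74·t² − 152·t + 114 = 0  ⇒  m = 76² − 74·114 = -2660
m = -2660 < 0,  v_rel·d = 76 > 0  ⇒  outside

inside=no margin=-2660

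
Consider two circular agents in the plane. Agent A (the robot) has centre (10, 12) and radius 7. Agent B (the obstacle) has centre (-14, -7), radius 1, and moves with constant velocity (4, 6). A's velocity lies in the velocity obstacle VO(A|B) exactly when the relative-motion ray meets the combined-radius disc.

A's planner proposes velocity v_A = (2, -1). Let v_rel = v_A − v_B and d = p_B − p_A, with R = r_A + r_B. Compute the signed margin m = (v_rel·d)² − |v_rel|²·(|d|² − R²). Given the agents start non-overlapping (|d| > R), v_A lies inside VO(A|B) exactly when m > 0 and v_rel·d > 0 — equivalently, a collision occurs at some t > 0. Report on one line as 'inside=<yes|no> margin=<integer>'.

d = (-24, -19),  |d|² = 937;  R = 7+1 = 8,  c = 937−8² = 873
v_rel = (-2, -7),  |v_rel|² = 53;  v_rel·d = (-2)·(-24) + (-7)·(-19) = 181
53·t² − 362·t + 873 = 0  ⇒  m = 181² − 53·873 = -13508
m = -13508 < 0,  v_rel·d = 181 > 0  ⇒  outside

inside=no margin=-13508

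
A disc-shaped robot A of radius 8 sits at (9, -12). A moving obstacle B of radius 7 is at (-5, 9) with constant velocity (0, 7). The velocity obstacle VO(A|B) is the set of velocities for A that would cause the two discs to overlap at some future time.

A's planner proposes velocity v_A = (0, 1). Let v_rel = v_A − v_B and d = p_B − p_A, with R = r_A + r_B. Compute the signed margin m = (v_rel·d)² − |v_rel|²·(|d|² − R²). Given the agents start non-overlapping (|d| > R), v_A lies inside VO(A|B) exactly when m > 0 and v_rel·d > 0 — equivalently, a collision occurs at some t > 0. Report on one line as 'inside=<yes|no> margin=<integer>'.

d = (-14, 21),  |d|² = 637;  R = 8+7 = 15,  c = 637−15² = 412
v_rel = (0, -6),  |v_rel|² = 36;  v_rel·d = (0)·(-14) + (-6)·(21) = -126
36·t² + 252·t + 412 = 0  ⇒  m = (-126)² − 36·412 = 1044
m = 1044 > 0,  v_rel·d = -126 < 0  ⇒  outside

inside=no margin=1044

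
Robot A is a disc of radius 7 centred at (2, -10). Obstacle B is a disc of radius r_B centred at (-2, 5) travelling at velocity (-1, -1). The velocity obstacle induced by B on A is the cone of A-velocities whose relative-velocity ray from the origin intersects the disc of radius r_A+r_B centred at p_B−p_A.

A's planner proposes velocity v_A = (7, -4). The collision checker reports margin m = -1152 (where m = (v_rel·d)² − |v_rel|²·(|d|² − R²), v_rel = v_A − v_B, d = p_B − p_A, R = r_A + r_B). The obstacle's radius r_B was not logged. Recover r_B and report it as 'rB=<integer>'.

m = -1152
d = (-4, 15);  v_rel = (8, -3),  |v_rel|² = 73
v_rel×d = (8)·(15) − (-3)·(-4) = 108
since m = R²·73 − 108²:  R² = (11664 + -1152) / 73 = 144
R = √144 = 12  ⇒  r_B = 12 − 7 = 5

rB=5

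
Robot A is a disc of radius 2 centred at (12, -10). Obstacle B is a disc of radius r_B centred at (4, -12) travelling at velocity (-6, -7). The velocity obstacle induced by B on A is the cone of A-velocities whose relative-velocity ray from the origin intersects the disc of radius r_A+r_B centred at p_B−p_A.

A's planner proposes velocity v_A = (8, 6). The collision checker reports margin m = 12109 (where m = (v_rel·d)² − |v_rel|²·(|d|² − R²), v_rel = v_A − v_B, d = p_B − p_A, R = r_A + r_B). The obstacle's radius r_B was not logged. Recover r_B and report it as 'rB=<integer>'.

m = 12109
d = (-8, -2);  v_rel = (14, 13),  |v_rel|² = 365
v_rel×d = (14)·(-2) − (13)·(-8) = 76
since m = R²·365 − 76²:  R² = (5776 + 12109) / 365 = 49
R = √49 = 7  ⇒  r_B = 7 − 2 = 5

rB=5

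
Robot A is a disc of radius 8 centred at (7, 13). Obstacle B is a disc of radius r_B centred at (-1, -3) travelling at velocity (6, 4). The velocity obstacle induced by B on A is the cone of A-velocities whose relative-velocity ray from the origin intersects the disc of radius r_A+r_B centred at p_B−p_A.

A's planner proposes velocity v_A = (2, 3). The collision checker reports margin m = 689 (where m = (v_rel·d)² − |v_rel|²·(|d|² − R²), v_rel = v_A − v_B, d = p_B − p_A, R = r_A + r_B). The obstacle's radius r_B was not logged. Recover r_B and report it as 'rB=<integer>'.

m = 689
d = (-8, -16);  v_rel = (-4, -1),  |v_rel|² = 17
v_rel×d = (-4)·(-16) − (-1)·(-8) = 56
since m = R²·17 − 56²:  R² = (3136 + 689) / 17 = 225
R = √225 = 15  ⇒  r_B = 15 − 8 = 7

rB=7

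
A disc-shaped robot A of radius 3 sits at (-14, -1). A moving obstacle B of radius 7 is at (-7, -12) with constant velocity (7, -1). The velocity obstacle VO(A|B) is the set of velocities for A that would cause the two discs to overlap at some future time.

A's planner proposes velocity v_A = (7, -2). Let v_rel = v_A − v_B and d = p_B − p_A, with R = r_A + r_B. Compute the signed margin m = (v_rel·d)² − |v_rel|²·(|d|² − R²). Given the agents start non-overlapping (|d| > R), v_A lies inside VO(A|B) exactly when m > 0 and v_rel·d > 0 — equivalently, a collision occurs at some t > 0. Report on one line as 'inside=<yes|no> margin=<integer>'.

d = (7, -11),  |d|² = 170;  R = 3+7 = 10,  c = 170−10² = 70
v_rel = (0, -1),  |v_rel|² = 1;  v_rel·d = (0)·(7) + (-1)·(-11) = 11
1·t² − 22·t + 70 = 0  ⇒  m = 11² − 1·70 = 51
m = 51 > 0,  v_rel·d = 11 > 0  ⇒  inside

inside=yes margin=51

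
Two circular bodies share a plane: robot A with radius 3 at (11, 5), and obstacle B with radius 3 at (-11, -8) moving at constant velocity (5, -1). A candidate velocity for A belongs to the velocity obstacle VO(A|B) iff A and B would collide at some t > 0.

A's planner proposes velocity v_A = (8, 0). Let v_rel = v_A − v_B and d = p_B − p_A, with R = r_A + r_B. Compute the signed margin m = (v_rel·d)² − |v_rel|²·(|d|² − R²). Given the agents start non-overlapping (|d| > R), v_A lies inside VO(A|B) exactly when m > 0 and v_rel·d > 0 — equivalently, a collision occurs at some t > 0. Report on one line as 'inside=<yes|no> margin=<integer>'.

d = (-22, -13),  |d|² = 653;  R = 3+3 = 6,  c = 653−6² = 617
v_rel = (3, 1),  |v_rel|² = 10;  v_rel·d = (3)·(-22) + (1)·(-13) = -79
10·t² + 158·t + 617 = 0  ⇒  m = (-79)² − 10·617 = 71
m = 71 > 0,  v_rel·d = -79 < 0  ⇒  outside

inside=no margin=71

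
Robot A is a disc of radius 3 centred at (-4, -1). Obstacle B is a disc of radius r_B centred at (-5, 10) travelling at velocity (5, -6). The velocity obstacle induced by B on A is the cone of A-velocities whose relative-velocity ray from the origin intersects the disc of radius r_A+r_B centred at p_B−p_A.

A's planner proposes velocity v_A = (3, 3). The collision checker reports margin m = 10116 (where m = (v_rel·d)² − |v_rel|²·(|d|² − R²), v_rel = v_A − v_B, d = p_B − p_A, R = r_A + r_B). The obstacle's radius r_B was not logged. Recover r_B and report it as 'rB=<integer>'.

m = 10116
d = (-1, 11);  v_rel = (-2, 9),  |v_rel|² = 85
v_rel×d = (-2)·(11) − (9)·(-1) = -13
since m = R²·85 − (-13)²:  R² = (169 + 10116) / 85 = 121
R = √121 = 11  ⇒  r_B = 11 − 3 = 8

rB=8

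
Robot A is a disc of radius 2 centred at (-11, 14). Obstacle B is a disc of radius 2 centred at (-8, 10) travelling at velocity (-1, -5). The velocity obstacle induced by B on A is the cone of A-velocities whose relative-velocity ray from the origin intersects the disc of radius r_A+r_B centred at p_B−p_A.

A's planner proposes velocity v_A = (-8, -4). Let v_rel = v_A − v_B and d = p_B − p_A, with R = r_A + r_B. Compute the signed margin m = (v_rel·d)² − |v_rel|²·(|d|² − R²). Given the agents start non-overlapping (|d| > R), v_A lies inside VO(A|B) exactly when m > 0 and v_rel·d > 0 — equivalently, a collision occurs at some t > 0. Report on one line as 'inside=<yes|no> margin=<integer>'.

d = (3, -4),  |d|² = 25;  R = 2+2 = 4,  c = 25−4² = 9
v_rel = (-7, 1),  |v_rel|² = 50;  v_rel·d = (-7)·(3) + (1)·(-4) = -25
50·t² + 50·t + 9 = 0  ⇒  m = (-25)² − 50·9 = 175
m = 175 > 0,  v_rel·d = -25 < 0  ⇒  outside

inside=no margin=175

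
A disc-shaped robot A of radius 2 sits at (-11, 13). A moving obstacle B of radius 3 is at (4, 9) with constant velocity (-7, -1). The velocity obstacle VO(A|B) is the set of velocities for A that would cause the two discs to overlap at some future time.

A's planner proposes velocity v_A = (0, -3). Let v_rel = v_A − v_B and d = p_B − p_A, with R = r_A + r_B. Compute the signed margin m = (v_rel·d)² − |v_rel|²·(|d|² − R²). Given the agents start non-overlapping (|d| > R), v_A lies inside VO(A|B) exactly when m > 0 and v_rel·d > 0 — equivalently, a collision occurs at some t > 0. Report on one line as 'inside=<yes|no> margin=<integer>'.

d = (15, -4),  |d|² = 241;  R = 2+3 = 5,  c = 241−5² = 216
v_rel = (7, -2),  |v_rel|² = 53;  v_rel·d = (7)·(15) + (-2)·(-4) = 113
53·t² − 226·t + 216 = 0  ⇒  m = 113² − 53·216 = 1321
m = 1321 > 0,  v_rel·d = 113 > 0  ⇒  inside

inside=yes margin=1321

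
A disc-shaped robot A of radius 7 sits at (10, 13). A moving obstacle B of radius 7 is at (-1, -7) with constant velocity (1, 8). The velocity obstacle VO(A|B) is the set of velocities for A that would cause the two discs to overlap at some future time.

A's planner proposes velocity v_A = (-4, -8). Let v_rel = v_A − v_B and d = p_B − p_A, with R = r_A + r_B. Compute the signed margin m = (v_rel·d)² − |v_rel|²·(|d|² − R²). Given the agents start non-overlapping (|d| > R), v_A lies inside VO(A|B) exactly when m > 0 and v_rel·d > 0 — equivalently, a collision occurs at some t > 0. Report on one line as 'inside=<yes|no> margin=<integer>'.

d = (-11, -20),  |d|² = 521;  R = 7+7 = 14,  c = 521−14² = 325
v_rel = (-5, -16),  |v_rel|² = 281;  v_rel·d = (-5)·(-11) + (-16)·(-20) = 375
281·t² − 750·t + 325 = 0  ⇒  m = 375² − 281·325 = 49300
m = 49300 > 0,  v_rel·d = 375 > 0  ⇒  inside

inside=yes margin=49300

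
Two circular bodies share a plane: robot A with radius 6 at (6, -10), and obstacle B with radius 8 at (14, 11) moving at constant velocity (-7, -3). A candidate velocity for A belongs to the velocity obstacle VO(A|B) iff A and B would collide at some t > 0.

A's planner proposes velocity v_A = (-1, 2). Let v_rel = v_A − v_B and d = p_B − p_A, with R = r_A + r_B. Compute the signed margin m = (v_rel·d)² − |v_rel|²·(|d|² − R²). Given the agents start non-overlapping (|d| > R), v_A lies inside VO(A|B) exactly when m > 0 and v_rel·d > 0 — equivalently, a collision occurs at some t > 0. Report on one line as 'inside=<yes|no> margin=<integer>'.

d = (8, 21),  |d|² = 505;  R = 6+8 = 14,  c = 505−14² = 309
v_rel = (6, 5),  |v_rel|² = 61;  v_rel·d = (6)·(8) + (5)·(21) = 153
61·t² − 306·t + 309 = 0  ⇒  m = 153² − 61·309 = 4560
m = 4560 > 0,  v_rel·d = 153 > 0  ⇒  inside

inside=yes margin=4560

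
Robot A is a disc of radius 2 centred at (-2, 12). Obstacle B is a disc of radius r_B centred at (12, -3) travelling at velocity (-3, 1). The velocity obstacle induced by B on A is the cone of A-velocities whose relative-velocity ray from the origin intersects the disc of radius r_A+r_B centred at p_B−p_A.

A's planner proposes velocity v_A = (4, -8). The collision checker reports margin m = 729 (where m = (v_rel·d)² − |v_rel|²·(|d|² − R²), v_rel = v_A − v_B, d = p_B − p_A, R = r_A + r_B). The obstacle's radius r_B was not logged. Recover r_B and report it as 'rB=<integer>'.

m = 729
d = (14, -15);  v_rel = (7, -9),  |v_rel|² = 130
v_rel×d = (7)·(-15) − (-9)·(14) = 21
since m = R²·130 − 21²:  R² = (441 + 729) / 130 = 9
R = √9 = 3  ⇒  r_B = 3 − 2 = 1

rB=1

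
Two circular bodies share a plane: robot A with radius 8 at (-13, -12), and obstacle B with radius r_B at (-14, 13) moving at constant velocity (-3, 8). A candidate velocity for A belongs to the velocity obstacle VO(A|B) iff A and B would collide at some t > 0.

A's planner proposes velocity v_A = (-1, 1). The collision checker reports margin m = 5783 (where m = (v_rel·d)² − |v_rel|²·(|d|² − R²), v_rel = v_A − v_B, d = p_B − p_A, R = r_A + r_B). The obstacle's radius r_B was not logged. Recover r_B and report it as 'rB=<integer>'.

m = 5783
d = (-1, 25);  v_rel = (2, -7),  |v_rel|² = 53
v_rel×d = (2)·(25) − (-7)·(-1) = 43
since m = R²·53 − 43²:  R² = (1849 + 5783) / 53 = 144
R = √144 = 12  ⇒  r_B = 12 − 8 = 4

rB=4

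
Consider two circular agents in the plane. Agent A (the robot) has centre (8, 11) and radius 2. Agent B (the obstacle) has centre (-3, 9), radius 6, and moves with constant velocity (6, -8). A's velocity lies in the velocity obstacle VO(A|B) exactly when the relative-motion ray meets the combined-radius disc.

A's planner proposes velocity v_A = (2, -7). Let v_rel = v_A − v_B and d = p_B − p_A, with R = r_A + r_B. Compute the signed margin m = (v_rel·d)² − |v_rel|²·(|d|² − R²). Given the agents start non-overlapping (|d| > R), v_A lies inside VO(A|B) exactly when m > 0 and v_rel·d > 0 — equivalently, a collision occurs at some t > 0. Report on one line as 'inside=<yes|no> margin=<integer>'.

d = (-11, -2),  |d|² = 125;  R = 2+6 = 8,  c = 125−8² = 61
v_rel = (-4, 1),  |v_rel|² = 17;  v_rel·d = (-4)·(-11) + (1)·(-2) = 42
17·t² − 84·t + 61 = 0  ⇒  m = 42² − 17·61 = 727
m = 727 > 0,  v_rel·d = 42 > 0  ⇒  inside

inside=yes margin=727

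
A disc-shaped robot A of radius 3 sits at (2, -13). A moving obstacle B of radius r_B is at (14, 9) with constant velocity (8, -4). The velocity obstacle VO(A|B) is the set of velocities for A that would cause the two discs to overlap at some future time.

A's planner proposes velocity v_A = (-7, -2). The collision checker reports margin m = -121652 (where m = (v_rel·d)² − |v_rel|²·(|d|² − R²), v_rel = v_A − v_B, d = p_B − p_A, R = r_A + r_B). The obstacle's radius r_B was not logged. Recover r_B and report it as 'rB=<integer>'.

m = -121652
d = (12, 22);  v_rel = (-15, 2),  |v_rel|² = 229
v_rel×d = (-15)·(22) − (2)·(12) = -354
since m = R²·229 − (-354)²:  R² = (125316 + -121652) / 229 = 16
R = √16 = 4  ⇒  r_B = 4 − 3 = 1

rB=1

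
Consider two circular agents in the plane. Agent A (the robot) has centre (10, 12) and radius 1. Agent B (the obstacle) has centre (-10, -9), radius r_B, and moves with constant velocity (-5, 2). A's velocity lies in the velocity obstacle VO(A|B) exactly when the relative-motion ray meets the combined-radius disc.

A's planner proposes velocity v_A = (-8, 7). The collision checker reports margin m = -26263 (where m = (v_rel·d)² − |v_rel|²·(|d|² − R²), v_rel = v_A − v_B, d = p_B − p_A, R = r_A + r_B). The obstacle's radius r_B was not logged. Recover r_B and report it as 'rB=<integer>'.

m = -26263
d = (-20, -21);  v_rel = (-3, 5),  |v_rel|² = 34
v_rel×d = (-3)·(-21) − (5)·(-20) = 163
since m = R²·34 − 163²:  R² = (26569 + -26263) / 34 = 9
R = √9 = 3  ⇒  r_B = 3 − 1 = 2

rB=2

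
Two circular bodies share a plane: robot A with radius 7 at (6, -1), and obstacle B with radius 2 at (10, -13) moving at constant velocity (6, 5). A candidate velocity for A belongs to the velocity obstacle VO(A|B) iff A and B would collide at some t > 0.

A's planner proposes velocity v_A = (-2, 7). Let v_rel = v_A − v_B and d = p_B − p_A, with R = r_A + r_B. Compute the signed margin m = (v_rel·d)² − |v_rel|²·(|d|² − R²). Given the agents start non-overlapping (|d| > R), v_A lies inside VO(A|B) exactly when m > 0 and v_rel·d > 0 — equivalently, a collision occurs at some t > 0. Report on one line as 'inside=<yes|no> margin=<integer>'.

d = (4, -12),  |d|² = 160;  R = 7+2 = 9,  c = 160−9² = 79
v_rel = (-8, 2),  |v_rel|² = 68;  v_rel·d = (-8)·(4) + (2)·(-12) = -56
68·t² + 112·t + 79 = 0  ⇒  m = (-56)² − 68·79 = -2236
m = -2236 < 0,  v_rel·d = -56 < 0  ⇒  outside

inside=no margin=-2236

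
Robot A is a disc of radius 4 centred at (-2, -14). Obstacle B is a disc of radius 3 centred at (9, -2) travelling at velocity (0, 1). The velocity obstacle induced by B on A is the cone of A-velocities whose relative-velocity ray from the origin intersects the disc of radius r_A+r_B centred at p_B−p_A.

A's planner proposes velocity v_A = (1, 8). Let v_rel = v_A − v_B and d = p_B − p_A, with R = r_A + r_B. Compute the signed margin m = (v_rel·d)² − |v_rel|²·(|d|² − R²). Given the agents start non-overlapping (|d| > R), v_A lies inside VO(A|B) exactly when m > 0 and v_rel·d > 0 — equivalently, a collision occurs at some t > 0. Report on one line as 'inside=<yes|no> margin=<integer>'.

d = (11, 12),  |d|² = 265;  R = 4+3 = 7,  c = 265−7² = 216
v_rel = (1, 7),  |v_rel|² = 50;  v_rel·d = (1)·(11) + (7)·(12) = 95
50·t² − 190·t + 216 = 0  ⇒  m = 95² − 50·216 = -1775
m = -1775 < 0,  v_rel·d = 95 > 0  ⇒  outside

inside=no margin=-1775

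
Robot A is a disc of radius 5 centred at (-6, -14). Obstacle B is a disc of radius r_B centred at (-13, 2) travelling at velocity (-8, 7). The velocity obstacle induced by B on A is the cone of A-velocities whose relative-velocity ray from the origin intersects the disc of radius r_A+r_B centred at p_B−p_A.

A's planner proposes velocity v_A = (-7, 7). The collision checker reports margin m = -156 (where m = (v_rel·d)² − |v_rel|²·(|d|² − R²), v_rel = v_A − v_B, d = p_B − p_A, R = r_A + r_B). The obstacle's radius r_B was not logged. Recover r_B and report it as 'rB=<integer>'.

m = -156
d = (-7, 16);  v_rel = (1, 0),  |v_rel|² = 1
v_rel×d = (1)·(16) − (0)·(-7) = 16
since m = R²·1 − 16²:  R² = (256 + -156) / 1 = 100
R = √100 = 10  ⇒  r_B = 10 − 5 = 5

rB=5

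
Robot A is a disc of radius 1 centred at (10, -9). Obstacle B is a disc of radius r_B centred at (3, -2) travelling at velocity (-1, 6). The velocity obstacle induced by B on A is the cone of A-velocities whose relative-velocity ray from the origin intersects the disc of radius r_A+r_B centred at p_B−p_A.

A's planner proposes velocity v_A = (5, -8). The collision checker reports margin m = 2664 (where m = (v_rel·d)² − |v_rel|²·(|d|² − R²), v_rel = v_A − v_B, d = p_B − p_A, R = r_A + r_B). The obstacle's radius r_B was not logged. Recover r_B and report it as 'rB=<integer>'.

m = 2664
d = (-7, 7);  v_rel = (6, -14),  |v_rel|² = 232
v_rel×d = (6)·(7) − (-14)·(-7) = -56
since m = R²·232 − (-56)²:  R² = (3136 + 2664) / 232 = 25
R = √25 = 5  ⇒  r_B = 5 − 1 = 4

rB=4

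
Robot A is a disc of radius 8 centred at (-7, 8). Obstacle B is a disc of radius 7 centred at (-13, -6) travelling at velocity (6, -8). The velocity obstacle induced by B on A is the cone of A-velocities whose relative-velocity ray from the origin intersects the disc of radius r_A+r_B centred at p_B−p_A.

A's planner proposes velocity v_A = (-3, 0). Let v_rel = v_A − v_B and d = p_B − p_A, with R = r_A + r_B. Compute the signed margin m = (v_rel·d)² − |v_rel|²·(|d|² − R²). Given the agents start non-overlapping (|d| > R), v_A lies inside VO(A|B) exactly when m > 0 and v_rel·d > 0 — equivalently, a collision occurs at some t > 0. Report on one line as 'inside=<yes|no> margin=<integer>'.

d = (-6, -14),  |d|² = 232;  R = 8+7 = 15,  c = 232−15² = 7
v_rel = (-9, 8),  |v_rel|² = 145;  v_rel·d = (-9)·(-6) + (8)·(-14) = -58
145·t² + 116·t + 7 = 0  ⇒  m = (-58)² − 145·7 = 2349
m = 2349 > 0,  v_rel·d = -58 < 0  ⇒  outside

inside=no margin=2349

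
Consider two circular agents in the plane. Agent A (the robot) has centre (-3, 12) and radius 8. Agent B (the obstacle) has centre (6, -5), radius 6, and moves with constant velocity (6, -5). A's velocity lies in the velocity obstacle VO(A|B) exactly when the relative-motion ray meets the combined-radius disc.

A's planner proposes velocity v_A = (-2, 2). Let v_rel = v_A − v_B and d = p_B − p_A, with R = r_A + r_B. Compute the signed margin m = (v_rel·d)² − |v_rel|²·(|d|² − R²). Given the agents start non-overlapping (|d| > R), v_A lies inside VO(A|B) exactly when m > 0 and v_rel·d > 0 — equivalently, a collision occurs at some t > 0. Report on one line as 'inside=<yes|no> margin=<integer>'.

d = (9, -17),  |d|² = 370;  R = 8+6 = 14,  c = 370−14² = 174
v_rel = (-8, 7),  |v_rel|² = 113;  v_rel·d = (-8)·(9) + (7)·(-17) = -191
113·t² + 382·t + 174 = 0  ⇒  m = (-191)² − 113·174 = 16819
m = 16819 > 0,  v_rel·d = -191 < 0  ⇒  outside

inside=no margin=16819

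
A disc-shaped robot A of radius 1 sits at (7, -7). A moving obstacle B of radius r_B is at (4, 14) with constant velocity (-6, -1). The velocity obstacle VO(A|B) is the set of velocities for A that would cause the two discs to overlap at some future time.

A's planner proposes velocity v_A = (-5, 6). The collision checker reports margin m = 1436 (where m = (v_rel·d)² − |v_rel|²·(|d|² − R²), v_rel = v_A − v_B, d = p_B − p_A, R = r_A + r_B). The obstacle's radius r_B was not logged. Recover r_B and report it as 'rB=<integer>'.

m = 1436
d = (-3, 21);  v_rel = (1, 7),  |v_rel|² = 50
v_rel×d = (1)·(21) − (7)·(-3) = 42
since m = R²·50 − 42²:  R² = (1764 + 1436) / 50 = 64
R = √64 = 8  ⇒  r_B = 8 − 1 = 7

rB=7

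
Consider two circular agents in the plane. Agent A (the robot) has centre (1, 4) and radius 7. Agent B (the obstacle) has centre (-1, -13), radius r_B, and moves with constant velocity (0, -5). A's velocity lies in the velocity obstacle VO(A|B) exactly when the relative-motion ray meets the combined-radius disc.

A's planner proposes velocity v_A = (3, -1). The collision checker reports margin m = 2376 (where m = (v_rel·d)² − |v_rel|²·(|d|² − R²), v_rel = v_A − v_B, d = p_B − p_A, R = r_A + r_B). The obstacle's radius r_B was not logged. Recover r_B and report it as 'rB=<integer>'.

m = 2376
d = (-2, -17);  v_rel = (3, 4),  |v_rel|² = 25
v_rel×d = (3)·(-17) − (4)·(-2) = -43
since m = R²·25 − (-43)²:  R² = (1849 + 2376) / 25 = 169
R = √169 = 13  ⇒  r_B = 13 − 7 = 6

rB=6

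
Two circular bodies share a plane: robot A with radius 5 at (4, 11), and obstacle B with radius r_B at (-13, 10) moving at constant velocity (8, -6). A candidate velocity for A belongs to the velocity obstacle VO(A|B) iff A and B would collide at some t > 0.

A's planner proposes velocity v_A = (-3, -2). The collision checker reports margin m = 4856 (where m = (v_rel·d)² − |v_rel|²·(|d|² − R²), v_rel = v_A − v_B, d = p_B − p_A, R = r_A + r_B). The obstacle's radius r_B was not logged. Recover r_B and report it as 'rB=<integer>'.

m = 4856
d = (-17, -1);  v_rel = (-11, 4),  |v_rel|² = 137
v_rel×d = (-11)·(-1) − (4)·(-17) = 79
since m = R²·137 − 79²:  R² = (6241 + 4856) / 137 = 81
R = √81 = 9  ⇒  r_B = 9 − 5 = 4

rB=4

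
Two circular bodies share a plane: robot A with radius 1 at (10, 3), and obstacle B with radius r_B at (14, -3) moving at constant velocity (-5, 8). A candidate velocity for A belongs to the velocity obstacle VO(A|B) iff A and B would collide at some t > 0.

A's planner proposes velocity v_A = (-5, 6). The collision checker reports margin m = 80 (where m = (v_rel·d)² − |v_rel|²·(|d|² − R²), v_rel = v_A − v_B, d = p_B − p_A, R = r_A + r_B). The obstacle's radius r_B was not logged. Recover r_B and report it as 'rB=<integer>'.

m = 80
d = (4, -6);  v_rel = (0, -2),  |v_rel|² = 4
v_rel×d = (0)·(-6) − (-2)·(4) = 8
since m = R²·4 − 8²:  R² = (64 + 80) / 4 = 36
R = √36 = 6  ⇒  r_B = 6 − 1 = 5

rB=5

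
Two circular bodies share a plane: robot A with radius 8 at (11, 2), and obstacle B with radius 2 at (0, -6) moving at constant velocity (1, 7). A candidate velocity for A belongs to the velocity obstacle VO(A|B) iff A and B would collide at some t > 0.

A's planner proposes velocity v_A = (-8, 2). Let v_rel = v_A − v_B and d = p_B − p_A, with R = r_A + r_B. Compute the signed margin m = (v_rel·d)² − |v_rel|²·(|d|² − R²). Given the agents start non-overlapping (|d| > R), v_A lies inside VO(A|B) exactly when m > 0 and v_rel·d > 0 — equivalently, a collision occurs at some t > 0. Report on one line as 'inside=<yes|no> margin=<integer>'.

d = (-11, -8),  |d|² = 185;  R = 8+2 = 10,  c = 185−10² = 85
v_rel = (-9, -5),  |v_rel|² = 106;  v_rel·d = (-9)·(-11) + (-5)·(-8) = 139
106·t² − 278·t + 85 = 0  ⇒  m = 139² − 106·85 = 10311
m = 10311 > 0,  v_rel·d = 139 > 0  ⇒  inside

inside=yes margin=10311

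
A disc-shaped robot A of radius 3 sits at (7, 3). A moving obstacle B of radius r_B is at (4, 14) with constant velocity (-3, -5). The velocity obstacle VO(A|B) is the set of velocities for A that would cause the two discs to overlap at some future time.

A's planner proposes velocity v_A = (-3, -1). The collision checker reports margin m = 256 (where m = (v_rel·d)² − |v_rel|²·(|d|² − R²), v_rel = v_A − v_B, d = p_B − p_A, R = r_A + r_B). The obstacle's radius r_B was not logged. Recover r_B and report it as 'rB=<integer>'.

m = 256
d = (-3, 11);  v_rel = (0, 4),  |v_rel|² = 16
v_rel×d = (0)·(11) − (4)·(-3) = 12
since m = R²·16 − 12²:  R² = (144 + 256) / 16 = 25
R = √25 = 5  ⇒  r_B = 5 − 3 = 2

rB=2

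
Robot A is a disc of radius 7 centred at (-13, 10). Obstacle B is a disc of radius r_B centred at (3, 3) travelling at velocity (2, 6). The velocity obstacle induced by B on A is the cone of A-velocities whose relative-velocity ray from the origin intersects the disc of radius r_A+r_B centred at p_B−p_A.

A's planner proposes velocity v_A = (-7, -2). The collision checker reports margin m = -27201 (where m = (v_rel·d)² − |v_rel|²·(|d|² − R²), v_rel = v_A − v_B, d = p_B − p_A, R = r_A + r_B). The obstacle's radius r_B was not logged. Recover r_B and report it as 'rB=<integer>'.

m = -27201
d = (16, -7);  v_rel = (-9, -8),  |v_rel|² = 145
v_rel×d = (-9)·(-7) − (-8)·(16) = 191
since m = R²·145 − 191²:  R² = (36481 + -27201) / 145 = 64
R = √64 = 8  ⇒  r_B = 8 − 7 = 1

rB=1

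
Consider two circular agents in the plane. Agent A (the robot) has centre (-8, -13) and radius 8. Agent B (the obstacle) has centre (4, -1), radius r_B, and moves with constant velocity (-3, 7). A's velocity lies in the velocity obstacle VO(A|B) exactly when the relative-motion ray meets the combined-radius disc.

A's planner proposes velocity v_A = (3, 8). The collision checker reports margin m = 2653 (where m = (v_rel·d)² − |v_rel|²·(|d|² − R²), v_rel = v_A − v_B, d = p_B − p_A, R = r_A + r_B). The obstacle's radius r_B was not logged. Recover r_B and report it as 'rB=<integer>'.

m = 2653
d = (12, 12);  v_rel = (6, 1),  |v_rel|² = 37
v_rel×d = (6)·(12) − (1)·(12) = 60
since m = R²·37 − 60²:  R² = (3600 + 2653) / 37 = 169
R = √169 = 13  ⇒  r_B = 13 − 8 = 5

rB=5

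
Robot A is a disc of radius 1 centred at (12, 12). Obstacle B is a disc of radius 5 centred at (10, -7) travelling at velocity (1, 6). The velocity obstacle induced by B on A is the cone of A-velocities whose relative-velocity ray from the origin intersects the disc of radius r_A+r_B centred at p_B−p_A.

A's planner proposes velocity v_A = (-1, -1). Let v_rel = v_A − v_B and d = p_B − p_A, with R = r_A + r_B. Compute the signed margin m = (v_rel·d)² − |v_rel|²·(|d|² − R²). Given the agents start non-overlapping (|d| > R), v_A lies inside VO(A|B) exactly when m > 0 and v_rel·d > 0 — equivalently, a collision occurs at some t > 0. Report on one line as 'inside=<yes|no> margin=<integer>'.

d = (-2, -19),  |d|² = 365;  R = 1+5 = 6,  c = 365−6² = 329
v_rel = (-2, -7),  |v_rel|² = 53;  v_rel·d = (-2)·(-2) + (-7)·(-19) = 137
53·t² − 274·t + 329 = 0  ⇒  m = 137² − 53·329 = 1332
m = 1332 > 0,  v_rel·d = 137 > 0  ⇒  inside

inside=yes margin=1332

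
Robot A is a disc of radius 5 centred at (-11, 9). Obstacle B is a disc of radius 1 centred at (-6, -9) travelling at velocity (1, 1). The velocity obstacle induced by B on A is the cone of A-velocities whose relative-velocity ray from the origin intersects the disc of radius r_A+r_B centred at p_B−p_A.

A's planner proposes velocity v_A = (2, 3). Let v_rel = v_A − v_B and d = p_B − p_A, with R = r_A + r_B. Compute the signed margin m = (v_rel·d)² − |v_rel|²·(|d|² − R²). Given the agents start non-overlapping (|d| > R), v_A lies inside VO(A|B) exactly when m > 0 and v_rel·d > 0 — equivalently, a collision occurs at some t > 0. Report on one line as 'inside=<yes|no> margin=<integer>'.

d = (5, -18),  |d|² = 349;  R = 5+1 = 6,  c = 349−6² = 313
v_rel = (1, 2),  |v_rel|² = 5;  v_rel·d = (1)·(5) + (2)·(-18) = -31
5·t² + 62·t + 313 = 0  ⇒  m = (-31)² − 5·313 = -604
m = -604 < 0,  v_rel·d = -31 < 0  ⇒  outside

inside=no margin=-604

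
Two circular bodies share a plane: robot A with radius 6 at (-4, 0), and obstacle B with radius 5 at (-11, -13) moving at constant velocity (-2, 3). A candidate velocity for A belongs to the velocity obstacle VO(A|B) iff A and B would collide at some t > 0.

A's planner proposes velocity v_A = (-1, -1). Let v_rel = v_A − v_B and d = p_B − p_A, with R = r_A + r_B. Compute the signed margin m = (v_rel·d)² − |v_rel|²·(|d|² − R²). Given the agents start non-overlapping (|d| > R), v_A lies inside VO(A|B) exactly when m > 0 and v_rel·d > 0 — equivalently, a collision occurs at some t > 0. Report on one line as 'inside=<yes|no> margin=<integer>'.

d = (-7, -13),  |d|² = 218;  R = 6+5 = 11,  c = 218−11² = 97
v_rel = (1, -4),  |v_rel|² = 17;  v_rel·d = (1)·(-7) + (-4)·(-13) = 45
17·t² − 90·t + 97 = 0  ⇒  m = 45² − 17·97 = 376
m = 376 > 0,  v_rel·d = 45 > 0  ⇒  inside

inside=yes margin=376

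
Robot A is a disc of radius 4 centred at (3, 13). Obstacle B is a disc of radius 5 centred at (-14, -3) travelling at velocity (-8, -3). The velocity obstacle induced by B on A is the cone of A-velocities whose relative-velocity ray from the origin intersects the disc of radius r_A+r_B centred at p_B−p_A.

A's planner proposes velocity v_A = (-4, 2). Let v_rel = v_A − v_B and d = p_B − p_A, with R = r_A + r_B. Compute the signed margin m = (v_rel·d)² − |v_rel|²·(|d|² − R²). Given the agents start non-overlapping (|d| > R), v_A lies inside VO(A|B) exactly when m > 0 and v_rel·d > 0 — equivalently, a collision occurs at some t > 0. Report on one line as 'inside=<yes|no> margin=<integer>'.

d = (-17, -16),  |d|² = 545;  R = 4+5 = 9,  c = 545−9² = 464
v_rel = (4, 5),  |v_rel|² = 41;  v_rel·d = (4)·(-17) + (5)·(-16) = -148
41·t² + 296·t + 464 = 0  ⇒  m = (-148)² − 41·464 = 2880
m = 2880 > 0,  v_rel·d = -148 < 0  ⇒  outside

inside=no margin=2880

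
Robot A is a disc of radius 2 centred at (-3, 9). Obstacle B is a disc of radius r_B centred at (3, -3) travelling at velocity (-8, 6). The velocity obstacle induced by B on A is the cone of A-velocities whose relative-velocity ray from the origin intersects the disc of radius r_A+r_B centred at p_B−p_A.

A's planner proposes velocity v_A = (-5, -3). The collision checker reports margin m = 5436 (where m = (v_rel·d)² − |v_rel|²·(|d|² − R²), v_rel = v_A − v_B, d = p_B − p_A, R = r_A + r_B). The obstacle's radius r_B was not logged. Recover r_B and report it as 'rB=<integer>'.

m = 5436
d = (6, -12);  v_rel = (3, -9),  |v_rel|² = 90
v_rel×d = (3)·(-12) − (-9)·(6) = 18
since m = R²·90 − 18²:  R² = (324 + 5436) / 90 = 64
R = √64 = 8  ⇒  r_B = 8 − 2 = 6

rB=6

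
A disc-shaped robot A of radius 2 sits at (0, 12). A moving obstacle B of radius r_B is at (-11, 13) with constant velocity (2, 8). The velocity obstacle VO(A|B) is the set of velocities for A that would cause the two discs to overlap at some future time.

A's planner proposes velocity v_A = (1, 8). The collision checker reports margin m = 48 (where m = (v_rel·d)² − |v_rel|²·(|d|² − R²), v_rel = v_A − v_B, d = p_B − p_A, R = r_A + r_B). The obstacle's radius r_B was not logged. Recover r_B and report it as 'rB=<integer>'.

m = 48
d = (-11, 1);  v_rel = (-1, 0),  |v_rel|² = 1
v_rel×d = (-1)·(1) − (0)·(-11) = -1
since m = R²·1 − (-1)²:  R² = (1 + 48) / 1 = 49
R = √49 = 7  ⇒  r_B = 7 − 2 = 5

rB=5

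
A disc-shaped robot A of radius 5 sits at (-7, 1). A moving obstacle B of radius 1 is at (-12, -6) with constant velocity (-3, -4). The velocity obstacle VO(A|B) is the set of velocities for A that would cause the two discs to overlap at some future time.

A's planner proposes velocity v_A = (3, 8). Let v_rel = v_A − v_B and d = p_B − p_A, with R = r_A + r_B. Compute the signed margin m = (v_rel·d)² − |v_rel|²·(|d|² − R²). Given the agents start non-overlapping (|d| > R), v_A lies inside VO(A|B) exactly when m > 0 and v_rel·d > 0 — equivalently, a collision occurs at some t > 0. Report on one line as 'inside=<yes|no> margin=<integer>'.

d = (-5, -7),  |d|² = 74;  R = 5+1 = 6,  c = 74−6² = 38
v_rel = (6, 12),  |v_rel|² = 180;  v_rel·d = (6)·(-5) + (12)·(-7) = -114
180·t² + 228·t + 38 = 0  ⇒  m = (-114)² − 180·38 = 6156
m = 6156 > 0,  v_rel·d = -114 < 0  ⇒  outside

inside=no margin=6156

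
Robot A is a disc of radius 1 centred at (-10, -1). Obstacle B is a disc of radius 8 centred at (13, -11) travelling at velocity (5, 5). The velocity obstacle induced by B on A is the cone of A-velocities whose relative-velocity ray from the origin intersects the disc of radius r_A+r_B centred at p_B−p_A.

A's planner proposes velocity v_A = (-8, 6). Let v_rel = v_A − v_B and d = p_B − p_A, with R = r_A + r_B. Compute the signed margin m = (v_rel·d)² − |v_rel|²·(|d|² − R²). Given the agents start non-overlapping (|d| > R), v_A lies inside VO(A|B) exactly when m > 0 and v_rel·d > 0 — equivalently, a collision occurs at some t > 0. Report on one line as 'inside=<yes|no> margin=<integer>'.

d = (23, -10),  |d|² = 629;  R = 1+8 = 9,  c = 629−9² = 548
v_rel = (-13, 1),  |v_rel|² = 170;  v_rel·d = (-13)·(23) + (1)·(-10) = -309
170·t² + 618·t + 548 = 0  ⇒  m = (-309)² − 170·548 = 2321
m = 2321 > 0,  v_rel·d = -309 < 0  ⇒  outside

inside=no margin=2321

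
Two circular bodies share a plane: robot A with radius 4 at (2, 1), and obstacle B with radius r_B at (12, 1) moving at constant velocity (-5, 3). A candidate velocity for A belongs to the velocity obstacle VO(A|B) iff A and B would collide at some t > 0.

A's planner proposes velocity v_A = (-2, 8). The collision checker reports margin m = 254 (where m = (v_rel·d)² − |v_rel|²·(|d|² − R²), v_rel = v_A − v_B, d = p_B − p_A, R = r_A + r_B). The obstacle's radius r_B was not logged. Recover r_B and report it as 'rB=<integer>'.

m = 254
d = (10, 0);  v_rel = (3, 5),  |v_rel|² = 34
v_rel×d = (3)·(0) − (5)·(10) = -50
since m = R²·34 − (-50)²:  R² = (2500 + 254) / 34 = 81
R = √81 = 9  ⇒  r_B = 9 − 4 = 5

rB=5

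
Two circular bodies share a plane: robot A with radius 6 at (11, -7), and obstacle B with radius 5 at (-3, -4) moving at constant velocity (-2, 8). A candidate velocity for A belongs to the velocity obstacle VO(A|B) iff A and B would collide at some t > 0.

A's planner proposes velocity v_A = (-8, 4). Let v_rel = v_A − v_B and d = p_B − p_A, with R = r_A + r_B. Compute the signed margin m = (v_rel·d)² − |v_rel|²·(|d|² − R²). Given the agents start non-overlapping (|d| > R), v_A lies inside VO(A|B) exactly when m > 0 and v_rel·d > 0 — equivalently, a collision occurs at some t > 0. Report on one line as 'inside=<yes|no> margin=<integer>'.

d = (-14, 3),  |d|² = 205;  R = 6+5 = 11,  c = 205−11² = 84
v_rel = (-6, -4),  |v_rel|² = 52;  v_rel·d = (-6)·(-14) + (-4)·(3) = 72
52·t² − 144·t + 84 = 0  ⇒  m = 72² − 52·84 = 816
m = 816 > 0,  v_rel·d = 72 > 0  ⇒  inside

inside=yes margin=816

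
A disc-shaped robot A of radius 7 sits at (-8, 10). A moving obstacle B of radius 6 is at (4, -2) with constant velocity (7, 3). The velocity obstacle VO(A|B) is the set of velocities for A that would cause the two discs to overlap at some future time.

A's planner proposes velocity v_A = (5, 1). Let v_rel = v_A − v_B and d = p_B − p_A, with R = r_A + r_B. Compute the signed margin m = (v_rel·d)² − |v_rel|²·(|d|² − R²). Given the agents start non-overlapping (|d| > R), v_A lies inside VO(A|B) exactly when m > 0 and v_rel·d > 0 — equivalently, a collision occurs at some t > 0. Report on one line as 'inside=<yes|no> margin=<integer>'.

d = (12, -12),  |d|² = 288;  R = 7+6 = 13,  c = 288−13² = 119
v_rel = (-2, -2),  |v_rel|² = 8;  v_rel·d = (-2)·(12) + (-2)·(-12) = 0
8·t² − 0·t + 119 = 0  ⇒  m = 0² − 8·119 = -952
m = -952 < 0,  v_rel·d = 0 = 0  ⇒  outside

inside=no margin=-952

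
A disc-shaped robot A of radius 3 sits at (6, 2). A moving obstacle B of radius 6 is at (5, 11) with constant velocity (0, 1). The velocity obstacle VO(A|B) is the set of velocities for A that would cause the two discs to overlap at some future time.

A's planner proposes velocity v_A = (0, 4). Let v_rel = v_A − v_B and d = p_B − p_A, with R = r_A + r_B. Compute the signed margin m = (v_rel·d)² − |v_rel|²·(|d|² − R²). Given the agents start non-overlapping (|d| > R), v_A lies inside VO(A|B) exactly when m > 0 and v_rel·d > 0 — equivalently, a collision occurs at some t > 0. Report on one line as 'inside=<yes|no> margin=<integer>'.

d = (-1, 9),  |d|² = 82;  R = 3+6 = 9,  c = 82−9² = 1
v_rel = (0, 3),  |v_rel|² = 9;  v_rel·d = (0)·(-1) + (3)·(9) = 27
9·t² − 54·t + 1 = 0  ⇒  m = 27² − 9·1 = 720
m = 720 > 0,  v_rel·d = 27 > 0  ⇒  inside

inside=yes margin=720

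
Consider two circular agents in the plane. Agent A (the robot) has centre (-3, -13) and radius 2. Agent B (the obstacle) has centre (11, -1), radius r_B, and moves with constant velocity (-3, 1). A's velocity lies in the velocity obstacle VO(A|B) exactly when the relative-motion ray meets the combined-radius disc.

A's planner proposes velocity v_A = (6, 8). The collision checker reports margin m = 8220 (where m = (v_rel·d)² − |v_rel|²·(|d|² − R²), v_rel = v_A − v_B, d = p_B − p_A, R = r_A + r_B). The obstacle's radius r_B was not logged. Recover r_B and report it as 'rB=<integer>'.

m = 8220
d = (14, 12);  v_rel = (9, 7),  |v_rel|² = 130
v_rel×d = (9)·(12) − (7)·(14) = 10
since m = R²·130 − 10²:  R² = (100 + 8220) / 130 = 64
R = √64 = 8  ⇒  r_B = 8 − 2 = 6

rB=6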